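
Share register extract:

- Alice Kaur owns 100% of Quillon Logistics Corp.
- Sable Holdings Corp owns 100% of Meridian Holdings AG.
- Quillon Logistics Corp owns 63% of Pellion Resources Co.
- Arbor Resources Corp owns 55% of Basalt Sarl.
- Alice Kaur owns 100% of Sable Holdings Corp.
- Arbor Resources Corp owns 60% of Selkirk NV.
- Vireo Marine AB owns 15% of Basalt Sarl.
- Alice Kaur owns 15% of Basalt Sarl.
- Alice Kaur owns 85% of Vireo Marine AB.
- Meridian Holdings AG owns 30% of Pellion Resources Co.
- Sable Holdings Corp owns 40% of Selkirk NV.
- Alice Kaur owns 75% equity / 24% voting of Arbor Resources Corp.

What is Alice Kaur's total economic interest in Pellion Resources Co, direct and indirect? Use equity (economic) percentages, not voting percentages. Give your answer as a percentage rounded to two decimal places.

Alice reaches Pellion along 2 paths.
Via Sable → Meridian: 100% × 100% × 30% = 30%.
Via Quillon: 100% × 63% = 63%.
Total: 30% + 63% = 93%.
Rounded: 93.00%.

93.00%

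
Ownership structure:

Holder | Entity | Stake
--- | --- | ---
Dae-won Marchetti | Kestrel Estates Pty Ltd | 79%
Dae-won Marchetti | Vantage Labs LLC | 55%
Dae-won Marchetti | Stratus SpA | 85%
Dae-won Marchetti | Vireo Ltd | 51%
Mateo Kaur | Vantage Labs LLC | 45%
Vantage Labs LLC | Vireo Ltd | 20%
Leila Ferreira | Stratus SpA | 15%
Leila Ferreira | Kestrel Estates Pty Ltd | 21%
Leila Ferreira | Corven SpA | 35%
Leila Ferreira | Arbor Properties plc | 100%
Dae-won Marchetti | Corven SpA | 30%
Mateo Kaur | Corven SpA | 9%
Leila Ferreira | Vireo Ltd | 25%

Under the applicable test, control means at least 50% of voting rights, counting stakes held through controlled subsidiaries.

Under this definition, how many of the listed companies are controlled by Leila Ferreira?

Leila holds 100% of Arbor, so Leila controls Arbor.
No other company's threshold is met.
Leila controls 1 company.

1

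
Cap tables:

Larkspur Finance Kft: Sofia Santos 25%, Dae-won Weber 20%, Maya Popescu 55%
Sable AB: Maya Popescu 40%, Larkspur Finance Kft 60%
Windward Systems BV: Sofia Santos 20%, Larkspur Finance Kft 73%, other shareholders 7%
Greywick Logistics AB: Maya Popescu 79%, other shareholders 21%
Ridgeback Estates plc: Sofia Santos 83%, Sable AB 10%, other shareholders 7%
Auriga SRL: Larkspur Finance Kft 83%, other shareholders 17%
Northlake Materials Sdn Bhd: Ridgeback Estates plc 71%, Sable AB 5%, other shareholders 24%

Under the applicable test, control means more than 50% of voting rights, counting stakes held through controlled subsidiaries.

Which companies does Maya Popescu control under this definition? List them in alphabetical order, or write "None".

Maya holds 55% of Larkspur, so Maya controls Larkspur.
Maya and Larkspur together hold 40% + 60% = 100% of Sable, so Maya controls Sable.
Larkspur holds 73% of Windward, so Maya controls Windward.
Maya holds 79% of Greywick, so Maya controls Greywick.
Larkspur holds 83% of Auriga, so Maya controls Auriga.
No other company's threshold is met.

Auriga SRL, Greywick Logistics AB, Larkspur Finance Kft, Sable AB, Windward Systems BV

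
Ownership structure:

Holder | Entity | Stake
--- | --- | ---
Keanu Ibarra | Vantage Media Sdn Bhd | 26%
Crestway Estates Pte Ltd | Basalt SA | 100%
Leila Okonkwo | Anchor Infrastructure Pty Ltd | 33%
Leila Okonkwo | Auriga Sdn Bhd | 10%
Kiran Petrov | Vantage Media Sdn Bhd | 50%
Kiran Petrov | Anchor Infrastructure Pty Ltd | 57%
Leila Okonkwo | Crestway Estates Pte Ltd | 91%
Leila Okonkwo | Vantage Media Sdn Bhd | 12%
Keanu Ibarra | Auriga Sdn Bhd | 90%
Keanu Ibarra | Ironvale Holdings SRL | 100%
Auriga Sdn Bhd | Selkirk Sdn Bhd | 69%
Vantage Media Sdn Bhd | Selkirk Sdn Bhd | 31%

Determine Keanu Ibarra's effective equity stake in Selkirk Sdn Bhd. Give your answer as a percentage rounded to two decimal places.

70.16%

Keanu reaches Selkirk along 2 paths.
Via Auriga: 90% × 69% = 62.1%.
Via Vantage: 26% × 31% = 8.06%.
Total: 62.1% + 8.06% = 70.16%.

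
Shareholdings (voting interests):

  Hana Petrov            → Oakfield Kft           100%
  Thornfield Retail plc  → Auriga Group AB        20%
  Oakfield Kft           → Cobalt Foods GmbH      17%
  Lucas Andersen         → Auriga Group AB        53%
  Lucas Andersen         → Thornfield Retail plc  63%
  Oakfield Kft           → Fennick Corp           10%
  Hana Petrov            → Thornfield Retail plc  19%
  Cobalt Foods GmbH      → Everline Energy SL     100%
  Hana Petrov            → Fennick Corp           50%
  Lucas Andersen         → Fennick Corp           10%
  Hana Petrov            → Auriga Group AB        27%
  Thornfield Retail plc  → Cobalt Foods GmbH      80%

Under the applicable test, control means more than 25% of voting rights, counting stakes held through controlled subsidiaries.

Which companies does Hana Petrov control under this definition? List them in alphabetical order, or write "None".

Hana holds 100% of Oakfield, so Hana controls Oakfield.
Oakfield and Hana together hold 10% + 50% = 60% of Fennick, so Hana controls Fennick.
Hana holds 27% of Auriga, so Hana controls Auriga.
No other company's threshold is met.

Auriga Group AB, Fennick Corp, Oakfield Kft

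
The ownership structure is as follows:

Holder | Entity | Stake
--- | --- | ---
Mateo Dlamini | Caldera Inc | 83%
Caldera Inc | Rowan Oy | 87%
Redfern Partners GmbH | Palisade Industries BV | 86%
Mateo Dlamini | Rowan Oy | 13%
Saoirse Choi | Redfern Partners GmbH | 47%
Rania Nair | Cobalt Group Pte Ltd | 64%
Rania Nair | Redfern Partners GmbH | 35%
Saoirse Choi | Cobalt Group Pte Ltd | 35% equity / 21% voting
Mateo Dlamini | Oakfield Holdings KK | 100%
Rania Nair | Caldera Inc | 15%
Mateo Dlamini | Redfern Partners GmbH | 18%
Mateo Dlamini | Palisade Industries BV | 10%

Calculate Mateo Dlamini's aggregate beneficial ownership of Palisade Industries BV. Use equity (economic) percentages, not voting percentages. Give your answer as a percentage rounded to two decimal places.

25.48%

Mateo reaches Palisade along 2 paths.
Via Redfern: 18% × 86% = 15.48%.
Direct stake: 10% = 10%.
Total: 15.48% + 10% = 25.48%.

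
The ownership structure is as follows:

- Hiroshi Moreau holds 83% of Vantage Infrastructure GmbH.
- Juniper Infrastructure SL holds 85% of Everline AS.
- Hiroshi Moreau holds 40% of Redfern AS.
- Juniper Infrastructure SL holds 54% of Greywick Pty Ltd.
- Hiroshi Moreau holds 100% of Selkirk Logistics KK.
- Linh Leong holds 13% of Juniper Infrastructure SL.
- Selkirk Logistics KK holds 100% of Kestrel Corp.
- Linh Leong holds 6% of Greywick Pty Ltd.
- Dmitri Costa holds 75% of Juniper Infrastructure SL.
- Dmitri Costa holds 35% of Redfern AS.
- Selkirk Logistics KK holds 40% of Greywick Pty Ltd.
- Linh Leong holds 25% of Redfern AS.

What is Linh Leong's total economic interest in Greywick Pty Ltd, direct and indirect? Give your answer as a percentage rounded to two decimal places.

13.02%

Linh reaches Greywick along 2 paths.
Via Juniper: 13% × 54% = 7.02%.
Direct stake: 6% = 6%.
Total: 7.02% + 6% = 13.02%.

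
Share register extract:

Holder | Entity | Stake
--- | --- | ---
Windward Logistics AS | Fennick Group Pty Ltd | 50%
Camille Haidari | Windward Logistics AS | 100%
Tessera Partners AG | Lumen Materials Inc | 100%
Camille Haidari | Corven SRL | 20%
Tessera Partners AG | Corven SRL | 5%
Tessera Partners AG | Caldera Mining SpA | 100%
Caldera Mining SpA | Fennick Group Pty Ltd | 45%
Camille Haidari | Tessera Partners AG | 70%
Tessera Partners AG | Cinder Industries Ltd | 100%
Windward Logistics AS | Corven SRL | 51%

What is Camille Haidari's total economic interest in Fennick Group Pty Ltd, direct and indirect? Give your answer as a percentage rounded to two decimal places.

Camille reaches Fennick along 2 paths.
Via Tessera → Caldera: 70% × 100% × 45% = 31.5%.
Via Windward: 100% × 50% = 50%.
Total: 31.5% + 50% = 81.5%.
Rounded: 81.50%.

81.50%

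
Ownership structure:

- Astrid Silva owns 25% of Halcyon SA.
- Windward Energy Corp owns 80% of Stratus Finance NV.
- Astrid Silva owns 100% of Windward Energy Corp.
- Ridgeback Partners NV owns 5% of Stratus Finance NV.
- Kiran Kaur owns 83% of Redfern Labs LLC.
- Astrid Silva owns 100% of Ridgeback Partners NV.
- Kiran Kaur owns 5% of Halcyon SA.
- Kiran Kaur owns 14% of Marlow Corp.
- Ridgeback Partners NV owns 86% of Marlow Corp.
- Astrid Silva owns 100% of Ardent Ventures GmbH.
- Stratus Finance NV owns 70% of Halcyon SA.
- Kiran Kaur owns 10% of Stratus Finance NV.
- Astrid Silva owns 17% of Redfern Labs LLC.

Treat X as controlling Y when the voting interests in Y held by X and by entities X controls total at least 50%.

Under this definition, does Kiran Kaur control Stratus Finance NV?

Kiran holds 83% of Redfern, so Kiran controls Redfern.
In Stratus, Kiran's side holds only 10%, not ≥ 50%.
So Kiran does not control Stratus.

No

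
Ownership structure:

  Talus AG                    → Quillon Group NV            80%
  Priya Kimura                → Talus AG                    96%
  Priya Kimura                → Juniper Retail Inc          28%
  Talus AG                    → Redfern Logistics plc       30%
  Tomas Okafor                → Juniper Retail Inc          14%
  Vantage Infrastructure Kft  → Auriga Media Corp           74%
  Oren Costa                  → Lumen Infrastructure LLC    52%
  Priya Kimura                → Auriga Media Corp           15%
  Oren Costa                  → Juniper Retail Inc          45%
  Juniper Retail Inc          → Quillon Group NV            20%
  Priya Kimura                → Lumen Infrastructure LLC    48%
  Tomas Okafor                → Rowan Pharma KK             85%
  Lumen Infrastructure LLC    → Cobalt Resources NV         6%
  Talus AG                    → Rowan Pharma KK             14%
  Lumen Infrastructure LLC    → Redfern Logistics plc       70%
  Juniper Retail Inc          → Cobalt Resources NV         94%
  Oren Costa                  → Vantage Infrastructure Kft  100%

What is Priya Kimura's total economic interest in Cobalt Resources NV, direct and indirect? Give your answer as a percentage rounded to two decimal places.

29.20%

Priya reaches Cobalt along 2 paths.
Via Juniper: 28% × 94% = 26.32%.
Via Lumen: 48% × 6% = 2.88%.
Total: 26.32% + 2.88% = 29.2%.
Rounded: 29.20%.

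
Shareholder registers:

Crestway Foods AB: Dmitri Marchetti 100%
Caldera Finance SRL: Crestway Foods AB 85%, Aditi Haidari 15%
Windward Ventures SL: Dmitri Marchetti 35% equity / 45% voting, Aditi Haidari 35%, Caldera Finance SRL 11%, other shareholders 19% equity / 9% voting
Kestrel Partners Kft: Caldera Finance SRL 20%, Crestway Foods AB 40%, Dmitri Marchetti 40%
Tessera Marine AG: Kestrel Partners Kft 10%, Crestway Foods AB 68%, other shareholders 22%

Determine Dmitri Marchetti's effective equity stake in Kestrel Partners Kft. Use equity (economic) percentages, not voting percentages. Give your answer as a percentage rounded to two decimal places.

Dmitri reaches Kestrel along 3 paths.
Via Crestway → Caldera: 100% × 85% × 20% = 17%.
Via Crestway: 100% × 40% = 40%.
Direct stake: 40% = 40%.
Total: 17% + 40% + 40% = 97%.
Rounded: 97.00%.

97.00%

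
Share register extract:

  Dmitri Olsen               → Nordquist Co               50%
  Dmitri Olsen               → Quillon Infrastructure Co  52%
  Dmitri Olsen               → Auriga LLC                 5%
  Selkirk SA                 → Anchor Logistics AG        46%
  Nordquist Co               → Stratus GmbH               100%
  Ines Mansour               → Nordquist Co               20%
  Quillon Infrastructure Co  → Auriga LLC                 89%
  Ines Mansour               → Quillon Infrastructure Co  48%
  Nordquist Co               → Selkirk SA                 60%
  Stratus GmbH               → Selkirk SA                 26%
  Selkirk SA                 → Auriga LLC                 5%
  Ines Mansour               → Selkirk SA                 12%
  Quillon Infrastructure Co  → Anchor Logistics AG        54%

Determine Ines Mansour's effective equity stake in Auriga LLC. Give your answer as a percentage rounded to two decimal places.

44.18%

Ines reaches Auriga along 4 paths.
Via Quillon: 48% × 89% = 42.72%.
Via Nordquist → Selkirk: 20% × 60% × 5% = 0.6%.
Via Nordquist → Stratus → Selkirk: 20% × 100% × 26% × 5% = 0.26%.
Via Selkirk: 12% × 5% = 0.6%.
Total: 42.72% + 0.6% + 0.26% + 0.6% = 44.18%.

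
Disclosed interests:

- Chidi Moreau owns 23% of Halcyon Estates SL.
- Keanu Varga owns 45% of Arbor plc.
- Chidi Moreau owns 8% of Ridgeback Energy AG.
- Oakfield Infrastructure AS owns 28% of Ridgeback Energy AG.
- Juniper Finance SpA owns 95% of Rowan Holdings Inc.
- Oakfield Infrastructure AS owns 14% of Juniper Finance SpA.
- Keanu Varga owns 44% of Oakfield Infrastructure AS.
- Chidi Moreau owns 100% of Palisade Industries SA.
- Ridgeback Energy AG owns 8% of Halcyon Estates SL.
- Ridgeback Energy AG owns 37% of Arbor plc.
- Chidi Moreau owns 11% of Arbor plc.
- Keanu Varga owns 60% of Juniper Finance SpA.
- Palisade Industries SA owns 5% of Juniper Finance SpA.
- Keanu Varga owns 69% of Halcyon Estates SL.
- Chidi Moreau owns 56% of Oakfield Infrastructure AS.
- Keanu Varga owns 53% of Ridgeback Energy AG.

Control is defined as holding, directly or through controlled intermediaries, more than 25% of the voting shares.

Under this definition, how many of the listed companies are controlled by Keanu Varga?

Keanu holds 44% of Oakfield, so Keanu controls Oakfield.
Keanu and Oakfield together hold 60% + 14% = 74% of Juniper, so Keanu controls Juniper.
Keanu and Oakfield together hold 53% + 28% = 81% of Ridgeback, so Keanu controls Ridgeback.
Keanu and Ridgeback together hold 69% + 8% = 77% of Halcyon, so Keanu controls Halcyon.
Keanu and Ridgeback together hold 45% + 37% = 82% of Arbor, so Keanu controls Arbor.
Juniper holds 95% of Rowan, so Keanu controls Rowan.
No other company's threshold is met.
Keanu controls 6 companies.

6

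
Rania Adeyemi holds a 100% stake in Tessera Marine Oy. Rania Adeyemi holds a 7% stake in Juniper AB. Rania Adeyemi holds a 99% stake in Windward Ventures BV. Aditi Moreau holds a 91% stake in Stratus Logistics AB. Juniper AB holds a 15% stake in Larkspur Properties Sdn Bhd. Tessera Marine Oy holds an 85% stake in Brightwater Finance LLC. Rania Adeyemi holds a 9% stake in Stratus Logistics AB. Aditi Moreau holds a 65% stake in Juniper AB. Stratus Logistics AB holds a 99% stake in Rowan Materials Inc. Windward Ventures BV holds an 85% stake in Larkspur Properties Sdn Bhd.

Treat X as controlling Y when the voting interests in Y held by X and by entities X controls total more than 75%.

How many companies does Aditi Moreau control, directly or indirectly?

2

Aditi holds 91% of Stratus, so Aditi controls Stratus.
Stratus holds 99% of Rowan, so Aditi controls Rowan.
No other company's threshold is met.
Aditi controls 2 companies.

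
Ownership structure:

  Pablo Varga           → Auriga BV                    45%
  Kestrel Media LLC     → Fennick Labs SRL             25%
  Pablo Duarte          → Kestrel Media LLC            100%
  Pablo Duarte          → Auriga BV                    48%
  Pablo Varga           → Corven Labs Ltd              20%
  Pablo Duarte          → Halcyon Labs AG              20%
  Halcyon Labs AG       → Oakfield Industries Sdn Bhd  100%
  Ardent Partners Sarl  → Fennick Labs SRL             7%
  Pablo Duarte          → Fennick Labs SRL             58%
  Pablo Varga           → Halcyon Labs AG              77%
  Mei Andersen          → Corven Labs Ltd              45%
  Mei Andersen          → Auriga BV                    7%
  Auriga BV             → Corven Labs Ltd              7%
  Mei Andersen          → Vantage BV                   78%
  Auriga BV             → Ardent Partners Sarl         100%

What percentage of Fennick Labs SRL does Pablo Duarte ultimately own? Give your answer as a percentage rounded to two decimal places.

86.36%

Pablo Duarte reaches Fennick along 3 paths.
Direct stake: 58% = 58%.
Via Kestrel: 100% × 25% = 25%.
Via Auriga → Ardent: 48% × 100% × 7% = 3.36%.
Total: 58% + 25% + 3.36% = 86.36%.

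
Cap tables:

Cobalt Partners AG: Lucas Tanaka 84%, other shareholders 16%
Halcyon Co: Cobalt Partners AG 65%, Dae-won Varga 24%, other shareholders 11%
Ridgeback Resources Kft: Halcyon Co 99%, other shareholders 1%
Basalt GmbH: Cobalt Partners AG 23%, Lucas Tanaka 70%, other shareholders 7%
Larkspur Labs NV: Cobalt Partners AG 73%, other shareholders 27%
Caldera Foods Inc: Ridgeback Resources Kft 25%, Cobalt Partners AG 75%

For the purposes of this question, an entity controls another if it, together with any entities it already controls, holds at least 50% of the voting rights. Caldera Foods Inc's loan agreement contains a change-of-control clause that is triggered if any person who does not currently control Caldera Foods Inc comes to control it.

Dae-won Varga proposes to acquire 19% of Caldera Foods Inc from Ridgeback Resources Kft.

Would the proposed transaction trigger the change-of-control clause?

The purchase adds only to Dae-won's holdings (Ridgeback's stake shrinks), so Dae-won is the only person who could newly come to control Caldera.
Dae-won's largest direct stake is 24% in Halcyon, which does not meet the threshold, so Dae-won controls no company.
Neither Dae-won nor any entity Dae-won controls holds any voting interest in Caldera.
So before the transaction, Dae-won does not control Caldera.
After the purchase, Dae-won holds 19% of Caldera directly, and Ridgeback's stake falls to 6%.
After the transaction, Dae-won's side holds 19% of Caldera, not ≥ 50%, so Dae-won still does not control Caldera.
No new person acquires control, so the clause is not triggered.

No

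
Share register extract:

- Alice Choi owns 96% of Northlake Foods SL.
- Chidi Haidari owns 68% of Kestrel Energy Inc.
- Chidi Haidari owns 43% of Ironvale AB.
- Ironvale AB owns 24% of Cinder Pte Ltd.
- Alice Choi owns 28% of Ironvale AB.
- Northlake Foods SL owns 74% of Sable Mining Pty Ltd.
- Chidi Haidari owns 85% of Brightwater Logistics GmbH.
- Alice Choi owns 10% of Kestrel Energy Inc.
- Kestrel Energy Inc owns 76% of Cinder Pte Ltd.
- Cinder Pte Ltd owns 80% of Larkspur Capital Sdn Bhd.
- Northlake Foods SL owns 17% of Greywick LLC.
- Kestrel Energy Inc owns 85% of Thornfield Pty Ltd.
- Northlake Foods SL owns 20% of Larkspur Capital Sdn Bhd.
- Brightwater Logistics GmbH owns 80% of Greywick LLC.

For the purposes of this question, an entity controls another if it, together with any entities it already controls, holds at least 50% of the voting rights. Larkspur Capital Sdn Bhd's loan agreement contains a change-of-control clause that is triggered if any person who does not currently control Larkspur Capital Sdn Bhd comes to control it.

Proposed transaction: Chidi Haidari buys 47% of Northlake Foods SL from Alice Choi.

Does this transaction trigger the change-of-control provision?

The purchase adds only to Chidi's holdings (Alice's stake shrinks), so Chidi is the only person who could newly come to control Larkspur.
Chidi holds 68% of Kestrel, so Chidi controls Kestrel.
Kestrel holds 76% of Cinder, so Chidi controls Cinder.
Cinder holds 80% of Larkspur, so Chidi controls Larkspur.
So Chidi already controls Larkspur before the transaction.
After the purchase, Chidi holds 47% of Northlake directly, and Alice's stake falls to 49%.
Chidi controlled Larkspur already, so this is not a new person acquiring control; every other person's position is unchanged or reduced.
No new person acquires control, so the clause is not triggered.

No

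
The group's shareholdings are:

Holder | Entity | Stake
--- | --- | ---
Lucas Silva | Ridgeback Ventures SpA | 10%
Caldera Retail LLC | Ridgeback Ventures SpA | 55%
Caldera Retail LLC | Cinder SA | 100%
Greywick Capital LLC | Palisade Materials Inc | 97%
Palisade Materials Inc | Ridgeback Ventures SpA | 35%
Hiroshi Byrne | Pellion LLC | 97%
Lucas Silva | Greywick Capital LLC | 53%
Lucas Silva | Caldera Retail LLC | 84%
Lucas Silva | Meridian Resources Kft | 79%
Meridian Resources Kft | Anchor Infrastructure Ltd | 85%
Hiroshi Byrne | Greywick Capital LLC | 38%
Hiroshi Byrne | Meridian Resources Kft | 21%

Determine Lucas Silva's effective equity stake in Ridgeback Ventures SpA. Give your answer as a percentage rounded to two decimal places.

74.19%

Lucas reaches Ridgeback along 3 paths.
Direct stake: 10% = 10%.
Via Greywick → Palisade: 53% × 97% × 35% = 17.9935%.
Via Caldera: 84% × 55% = 46.2%.
Total: 10% + 17.9935% + 46.2% = 74.1935%.
Rounded: 74.19%.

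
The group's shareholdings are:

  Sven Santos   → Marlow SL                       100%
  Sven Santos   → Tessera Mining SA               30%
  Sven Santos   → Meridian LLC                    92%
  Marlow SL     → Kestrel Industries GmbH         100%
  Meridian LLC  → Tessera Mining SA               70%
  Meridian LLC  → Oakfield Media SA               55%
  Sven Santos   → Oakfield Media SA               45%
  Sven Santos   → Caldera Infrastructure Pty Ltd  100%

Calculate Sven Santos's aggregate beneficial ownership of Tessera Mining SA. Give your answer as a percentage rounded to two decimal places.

Sven reaches Tessera along 2 paths.
Direct stake: 30% = 30%.
Via Meridian: 92% × 70% = 64.4%.
Total: 30% + 64.4% = 94.4%.
Rounded: 94.40%.

94.40%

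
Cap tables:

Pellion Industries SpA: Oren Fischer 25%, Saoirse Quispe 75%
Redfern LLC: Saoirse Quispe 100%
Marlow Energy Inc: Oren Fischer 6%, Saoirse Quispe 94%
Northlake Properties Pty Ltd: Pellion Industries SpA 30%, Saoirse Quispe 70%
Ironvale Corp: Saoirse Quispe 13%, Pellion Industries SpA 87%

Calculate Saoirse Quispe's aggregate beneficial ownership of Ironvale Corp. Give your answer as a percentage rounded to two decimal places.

78.25%

Saoirse reaches Ironvale along 2 paths.
Direct stake: 13% = 13%.
Via Pellion: 75% × 87% = 65.25%.
Total: 13% + 65.25% = 78.25%.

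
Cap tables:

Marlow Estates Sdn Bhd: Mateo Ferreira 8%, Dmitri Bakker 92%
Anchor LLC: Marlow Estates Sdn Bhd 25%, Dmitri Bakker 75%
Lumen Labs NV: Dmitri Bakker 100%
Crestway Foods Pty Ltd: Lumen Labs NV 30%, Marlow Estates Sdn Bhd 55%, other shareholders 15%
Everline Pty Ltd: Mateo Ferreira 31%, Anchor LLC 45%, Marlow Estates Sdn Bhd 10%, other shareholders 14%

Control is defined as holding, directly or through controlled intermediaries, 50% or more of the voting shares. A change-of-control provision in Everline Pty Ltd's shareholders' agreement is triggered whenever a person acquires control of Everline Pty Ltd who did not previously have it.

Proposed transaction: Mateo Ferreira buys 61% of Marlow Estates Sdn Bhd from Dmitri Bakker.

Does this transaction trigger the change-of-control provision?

The purchase adds only to Mateo's holdings (Dmitri's stake shrinks), so Mateo is the only person who could newly come to control Everline.
Mateo's largest direct stake is 31% in Everline, which does not meet the threshold, so Mateo controls no company.
In Everline, Mateo's side holds only 31%, not ≥ 50%.
So before the transaction, Mateo does not control Everline.
After the purchase, Mateo's direct stake in Marlow rises to 8% + 61% = 69%, and Dmitri's stake falls to 31%.
Mateo holds 69% of Marlow, so Mateo controls Marlow.
Marlow holds 55% of Crestway, so Mateo controls Crestway.
After the transaction, Mateo's side holds 31% + 10% = 41% of Everline, not ≥ 50%, so Mateo still does not control Everline.
No new person acquires control, so the clause is not triggered.

No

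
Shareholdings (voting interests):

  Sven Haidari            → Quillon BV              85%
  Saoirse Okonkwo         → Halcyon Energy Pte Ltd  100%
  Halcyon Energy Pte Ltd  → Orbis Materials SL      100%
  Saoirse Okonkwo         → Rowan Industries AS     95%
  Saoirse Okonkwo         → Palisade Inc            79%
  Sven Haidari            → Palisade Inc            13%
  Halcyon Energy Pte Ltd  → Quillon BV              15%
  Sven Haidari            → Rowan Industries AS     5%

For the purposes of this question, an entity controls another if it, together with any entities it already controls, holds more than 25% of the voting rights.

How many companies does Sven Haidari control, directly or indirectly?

1

Sven holds 85% of Quillon, so Sven controls Quillon.
No other company's threshold is met.
Sven controls 1 company.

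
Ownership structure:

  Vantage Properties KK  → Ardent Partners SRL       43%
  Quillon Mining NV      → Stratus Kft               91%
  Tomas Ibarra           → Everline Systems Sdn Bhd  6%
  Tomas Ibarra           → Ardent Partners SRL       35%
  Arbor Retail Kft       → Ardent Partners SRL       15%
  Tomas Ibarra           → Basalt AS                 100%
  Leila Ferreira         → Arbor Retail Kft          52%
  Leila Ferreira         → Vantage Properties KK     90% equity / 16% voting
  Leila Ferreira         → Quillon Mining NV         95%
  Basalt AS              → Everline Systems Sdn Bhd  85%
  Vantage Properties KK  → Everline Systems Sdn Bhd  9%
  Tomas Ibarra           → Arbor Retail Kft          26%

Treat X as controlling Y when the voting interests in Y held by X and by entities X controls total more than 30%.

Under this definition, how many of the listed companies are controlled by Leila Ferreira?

Leila holds 95% of Quillon, so Leila controls Quillon.
Leila holds 52% of Arbor, so Leila controls Arbor.
Quillon holds 91% of Stratus, so Leila controls Stratus.
No other company's threshold is met.
Leila controls 3 companies.

3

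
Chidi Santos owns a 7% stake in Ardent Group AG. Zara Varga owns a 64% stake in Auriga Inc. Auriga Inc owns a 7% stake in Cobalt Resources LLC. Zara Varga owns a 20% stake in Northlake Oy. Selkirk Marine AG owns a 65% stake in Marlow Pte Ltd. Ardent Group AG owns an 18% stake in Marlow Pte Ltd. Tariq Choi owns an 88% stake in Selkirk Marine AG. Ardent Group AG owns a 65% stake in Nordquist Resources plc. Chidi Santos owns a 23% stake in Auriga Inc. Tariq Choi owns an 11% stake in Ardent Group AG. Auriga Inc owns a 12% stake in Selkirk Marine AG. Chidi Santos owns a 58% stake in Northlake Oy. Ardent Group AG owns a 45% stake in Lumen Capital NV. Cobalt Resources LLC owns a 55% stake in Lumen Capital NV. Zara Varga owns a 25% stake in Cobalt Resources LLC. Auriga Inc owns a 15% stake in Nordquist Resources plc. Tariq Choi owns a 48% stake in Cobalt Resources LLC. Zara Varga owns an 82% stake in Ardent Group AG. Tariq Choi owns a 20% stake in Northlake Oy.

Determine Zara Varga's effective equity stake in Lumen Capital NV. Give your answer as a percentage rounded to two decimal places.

Zara reaches Lumen along 3 paths.
Via Cobalt: 25% × 55% = 13.75%.
Via Auriga → Cobalt: 64% × 7% × 55% = 2.464%.
Via Ardent: 82% × 45% = 36.9%.
Total: 13.75% + 2.464% + 36.9% = 53.114%.
Rounded: 53.11%.

53.11%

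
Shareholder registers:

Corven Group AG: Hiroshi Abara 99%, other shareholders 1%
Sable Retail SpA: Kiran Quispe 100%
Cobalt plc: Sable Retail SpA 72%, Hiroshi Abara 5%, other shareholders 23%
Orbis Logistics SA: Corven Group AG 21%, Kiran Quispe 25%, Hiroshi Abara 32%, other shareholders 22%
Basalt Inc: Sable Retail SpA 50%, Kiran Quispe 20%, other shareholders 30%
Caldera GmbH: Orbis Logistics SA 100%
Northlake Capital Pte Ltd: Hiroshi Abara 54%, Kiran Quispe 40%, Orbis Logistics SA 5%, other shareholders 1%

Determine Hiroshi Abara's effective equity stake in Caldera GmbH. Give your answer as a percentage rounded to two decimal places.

52.79%

Hiroshi reaches Caldera along 2 paths.
Via Corven → Orbis: 99% × 21% × 100% = 20.79%.
Via Orbis: 32% × 100% = 32%.
Total: 20.79% + 32% = 52.79%.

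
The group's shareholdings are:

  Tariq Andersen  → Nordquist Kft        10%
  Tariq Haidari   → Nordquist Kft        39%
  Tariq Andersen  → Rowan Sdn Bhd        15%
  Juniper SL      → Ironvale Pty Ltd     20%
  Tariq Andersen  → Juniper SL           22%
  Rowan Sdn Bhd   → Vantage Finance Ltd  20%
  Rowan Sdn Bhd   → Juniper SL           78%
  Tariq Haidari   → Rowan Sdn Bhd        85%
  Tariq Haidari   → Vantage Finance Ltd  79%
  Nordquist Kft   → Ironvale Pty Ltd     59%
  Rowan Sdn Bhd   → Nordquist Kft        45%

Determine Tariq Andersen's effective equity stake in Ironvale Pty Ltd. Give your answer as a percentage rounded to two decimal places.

Tariq Andersen reaches Ironvale along 4 paths.
Via Rowan → Juniper: 15% × 78% × 20% = 2.34%.
Via Juniper: 22% × 20% = 4.4%.
Via Nordquist: 10% × 59% = 5.9%.
Via Rowan → Nordquist: 15% × 45% × 59% = 3.9825%.
Total: 2.34% + 4.4% + 5.9% + 3.9825% = 16.6225%.
Rounded: 16.62%.

16.62%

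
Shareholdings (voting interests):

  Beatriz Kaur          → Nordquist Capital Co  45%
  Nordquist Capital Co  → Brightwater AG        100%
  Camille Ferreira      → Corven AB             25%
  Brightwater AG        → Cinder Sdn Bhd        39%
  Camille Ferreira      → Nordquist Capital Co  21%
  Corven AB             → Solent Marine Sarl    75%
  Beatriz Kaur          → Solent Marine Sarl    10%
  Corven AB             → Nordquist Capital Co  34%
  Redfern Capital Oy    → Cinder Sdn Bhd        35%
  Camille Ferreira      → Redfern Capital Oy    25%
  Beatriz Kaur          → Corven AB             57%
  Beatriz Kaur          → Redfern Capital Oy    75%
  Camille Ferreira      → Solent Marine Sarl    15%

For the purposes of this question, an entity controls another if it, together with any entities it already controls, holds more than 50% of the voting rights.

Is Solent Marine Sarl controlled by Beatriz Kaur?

Yes

Beatriz holds 57% of Corven, so Beatriz controls Corven.
Beatriz and Corven together hold 10% + 75% = 85% of Solent, so Beatriz controls Solent.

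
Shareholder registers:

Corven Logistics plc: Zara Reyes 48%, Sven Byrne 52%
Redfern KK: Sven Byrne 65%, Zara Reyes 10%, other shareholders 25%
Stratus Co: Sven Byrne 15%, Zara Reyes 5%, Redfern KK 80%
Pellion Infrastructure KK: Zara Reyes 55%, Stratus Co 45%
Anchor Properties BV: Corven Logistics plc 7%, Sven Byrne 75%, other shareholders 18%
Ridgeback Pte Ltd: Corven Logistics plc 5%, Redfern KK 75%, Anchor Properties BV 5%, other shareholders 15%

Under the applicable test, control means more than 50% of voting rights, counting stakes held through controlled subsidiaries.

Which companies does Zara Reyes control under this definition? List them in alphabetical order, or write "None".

Pellion Infrastructure KK

Zara holds 55% of Pellion, so Zara controls Pellion.
No other company's threshold is met.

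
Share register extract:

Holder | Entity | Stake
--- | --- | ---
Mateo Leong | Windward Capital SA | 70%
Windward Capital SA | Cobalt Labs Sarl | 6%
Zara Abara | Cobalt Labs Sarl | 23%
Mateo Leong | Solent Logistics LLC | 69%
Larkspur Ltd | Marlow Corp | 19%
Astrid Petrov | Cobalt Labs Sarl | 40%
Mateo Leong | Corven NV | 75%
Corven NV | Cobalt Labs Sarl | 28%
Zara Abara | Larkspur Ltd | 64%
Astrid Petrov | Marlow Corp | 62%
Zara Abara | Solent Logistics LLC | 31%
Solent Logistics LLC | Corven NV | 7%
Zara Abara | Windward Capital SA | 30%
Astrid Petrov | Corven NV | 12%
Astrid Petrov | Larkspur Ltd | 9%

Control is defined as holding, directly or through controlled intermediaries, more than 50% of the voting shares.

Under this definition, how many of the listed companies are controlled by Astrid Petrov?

1

Astrid holds 62% of Marlow, so Astrid controls Marlow.
No other company's threshold is met.
Astrid controls 1 company.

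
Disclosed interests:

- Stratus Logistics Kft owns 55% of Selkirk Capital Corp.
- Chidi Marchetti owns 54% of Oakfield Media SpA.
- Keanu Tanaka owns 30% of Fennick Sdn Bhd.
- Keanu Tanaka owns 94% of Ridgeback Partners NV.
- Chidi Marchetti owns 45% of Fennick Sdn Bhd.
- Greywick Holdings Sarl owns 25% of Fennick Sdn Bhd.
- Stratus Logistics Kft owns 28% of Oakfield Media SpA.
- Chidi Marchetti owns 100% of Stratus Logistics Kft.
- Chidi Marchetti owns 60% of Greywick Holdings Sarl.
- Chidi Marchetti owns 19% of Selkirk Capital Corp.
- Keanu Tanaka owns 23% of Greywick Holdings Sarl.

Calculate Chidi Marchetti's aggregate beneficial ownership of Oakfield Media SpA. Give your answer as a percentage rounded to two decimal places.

82.00%

Chidi reaches Oakfield along 2 paths.
Direct stake: 54% = 54%.
Via Stratus: 100% × 28% = 28%.
Total: 54% + 28% = 82%.
Rounded: 82.00%.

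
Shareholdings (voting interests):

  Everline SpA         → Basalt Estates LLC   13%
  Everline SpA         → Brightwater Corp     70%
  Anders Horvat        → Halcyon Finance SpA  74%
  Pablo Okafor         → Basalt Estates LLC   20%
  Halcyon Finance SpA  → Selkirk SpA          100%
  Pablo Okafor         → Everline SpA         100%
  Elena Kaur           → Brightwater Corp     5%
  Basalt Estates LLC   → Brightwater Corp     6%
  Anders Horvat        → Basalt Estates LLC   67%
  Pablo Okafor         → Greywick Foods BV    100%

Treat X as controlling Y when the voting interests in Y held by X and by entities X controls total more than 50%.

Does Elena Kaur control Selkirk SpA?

No

Elena's largest direct stake is 5% in Brightwater, which does not meet the threshold, so Elena controls no company.
Neither Elena nor any entity Elena controls holds any voting interest in Selkirk.
So Elena does not control Selkirk.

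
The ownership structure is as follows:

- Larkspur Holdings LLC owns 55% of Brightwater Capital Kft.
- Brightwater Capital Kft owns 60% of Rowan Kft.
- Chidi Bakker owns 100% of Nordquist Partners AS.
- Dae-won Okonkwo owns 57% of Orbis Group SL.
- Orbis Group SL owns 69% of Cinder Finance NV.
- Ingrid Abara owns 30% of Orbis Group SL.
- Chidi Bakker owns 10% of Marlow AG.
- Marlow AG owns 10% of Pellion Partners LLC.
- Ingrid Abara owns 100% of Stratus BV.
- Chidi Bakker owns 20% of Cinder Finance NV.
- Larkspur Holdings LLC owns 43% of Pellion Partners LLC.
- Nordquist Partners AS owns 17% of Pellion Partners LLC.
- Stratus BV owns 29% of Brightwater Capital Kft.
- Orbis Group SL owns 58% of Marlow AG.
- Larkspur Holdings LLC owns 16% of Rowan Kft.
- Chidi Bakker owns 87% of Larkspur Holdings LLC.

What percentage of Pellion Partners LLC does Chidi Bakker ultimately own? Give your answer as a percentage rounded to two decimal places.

55.41%

Chidi reaches Pellion along 3 paths.
Via Nordquist: 100% × 17% = 17%.
Via Marlow: 10% × 10% = 1%.
Via Larkspur: 87% × 43% = 37.41%.
Total: 17% + 1% + 37.41% = 55.41%.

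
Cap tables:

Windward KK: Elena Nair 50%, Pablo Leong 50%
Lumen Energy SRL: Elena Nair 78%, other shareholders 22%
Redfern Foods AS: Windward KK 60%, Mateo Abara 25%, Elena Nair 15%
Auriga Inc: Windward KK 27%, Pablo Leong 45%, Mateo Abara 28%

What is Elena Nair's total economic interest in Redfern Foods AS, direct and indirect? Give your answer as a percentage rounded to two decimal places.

45.00%

Elena reaches Redfern along 2 paths.
Via Windward: 50% × 60% = 30%.
Direct stake: 15% = 15%.
Total: 30% + 15% = 45%.
Rounded: 45.00%.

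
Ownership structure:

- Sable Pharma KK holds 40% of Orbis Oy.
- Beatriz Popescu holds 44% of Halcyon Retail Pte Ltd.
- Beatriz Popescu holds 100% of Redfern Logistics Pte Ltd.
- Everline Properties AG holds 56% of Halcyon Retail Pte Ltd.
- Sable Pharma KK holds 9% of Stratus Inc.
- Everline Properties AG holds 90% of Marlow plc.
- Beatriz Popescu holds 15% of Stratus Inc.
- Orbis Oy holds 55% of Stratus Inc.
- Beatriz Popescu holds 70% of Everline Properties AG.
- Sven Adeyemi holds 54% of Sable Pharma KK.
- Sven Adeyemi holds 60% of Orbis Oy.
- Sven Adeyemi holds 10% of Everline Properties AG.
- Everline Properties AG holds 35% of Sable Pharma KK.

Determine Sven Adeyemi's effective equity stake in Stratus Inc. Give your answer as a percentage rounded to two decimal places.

Sven reaches Stratus along 5 paths.
Via Orbis: 60% × 55% = 33%.
Via Sable → Orbis: 54% × 40% × 55% = 11.88%.
Via Everline → Sable → Orbis: 10% × 35% × 40% × 55% = 0.77%.
Via Sable: 54% × 9% = 4.86%.
Via Everline → Sable: 10% × 35% × 9% = 0.315%.
Total: 33% + 11.88% + 0.77% + 4.86% + 0.315% = 50.825%.
Rounded: 50.83%.

50.83%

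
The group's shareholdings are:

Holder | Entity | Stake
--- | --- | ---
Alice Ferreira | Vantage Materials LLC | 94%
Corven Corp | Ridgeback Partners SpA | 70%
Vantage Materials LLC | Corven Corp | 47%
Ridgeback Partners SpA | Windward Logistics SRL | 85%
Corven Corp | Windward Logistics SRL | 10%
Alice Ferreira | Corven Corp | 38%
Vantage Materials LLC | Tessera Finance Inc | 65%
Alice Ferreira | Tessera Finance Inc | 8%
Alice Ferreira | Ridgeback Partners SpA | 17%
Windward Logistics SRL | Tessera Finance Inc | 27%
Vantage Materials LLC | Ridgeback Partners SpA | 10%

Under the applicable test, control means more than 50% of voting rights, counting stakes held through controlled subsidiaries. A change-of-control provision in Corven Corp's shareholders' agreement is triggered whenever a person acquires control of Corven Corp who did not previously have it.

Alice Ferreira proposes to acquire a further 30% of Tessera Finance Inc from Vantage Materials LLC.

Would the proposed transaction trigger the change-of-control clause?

No

The purchase adds only to Alice's holdings (Vantage's stake shrinks), so Alice is the only person who could newly come to control Corven.
Alice holds 94% of Vantage, so Alice controls Vantage.
Vantage and Alice together hold 47% + 38% = 85% of Corven, so Alice controls Corven.
So Alice already controls Corven before the transaction.
After the purchase, Alice's direct stake in Tessera rises to 8% + 30% = 38%, and Vantage's stake falls to 35%.
Alice controlled Corven already, so this is not a new person acquiring control; every other person's position is unchanged or reduced.
No new person acquires control, so the clause is not triggered.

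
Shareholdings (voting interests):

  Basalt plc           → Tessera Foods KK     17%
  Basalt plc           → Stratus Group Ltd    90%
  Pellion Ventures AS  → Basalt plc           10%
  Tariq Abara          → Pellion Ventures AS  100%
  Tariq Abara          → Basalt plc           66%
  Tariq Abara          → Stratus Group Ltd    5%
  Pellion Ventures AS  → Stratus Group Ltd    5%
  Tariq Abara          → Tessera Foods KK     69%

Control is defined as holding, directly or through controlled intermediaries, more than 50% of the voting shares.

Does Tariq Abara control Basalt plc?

Yes

Tariq holds 100% of Pellion, so Tariq controls Pellion.
Pellion and Tariq together hold 10% + 66% = 76% of Basalt, so Tariq controls Basalt.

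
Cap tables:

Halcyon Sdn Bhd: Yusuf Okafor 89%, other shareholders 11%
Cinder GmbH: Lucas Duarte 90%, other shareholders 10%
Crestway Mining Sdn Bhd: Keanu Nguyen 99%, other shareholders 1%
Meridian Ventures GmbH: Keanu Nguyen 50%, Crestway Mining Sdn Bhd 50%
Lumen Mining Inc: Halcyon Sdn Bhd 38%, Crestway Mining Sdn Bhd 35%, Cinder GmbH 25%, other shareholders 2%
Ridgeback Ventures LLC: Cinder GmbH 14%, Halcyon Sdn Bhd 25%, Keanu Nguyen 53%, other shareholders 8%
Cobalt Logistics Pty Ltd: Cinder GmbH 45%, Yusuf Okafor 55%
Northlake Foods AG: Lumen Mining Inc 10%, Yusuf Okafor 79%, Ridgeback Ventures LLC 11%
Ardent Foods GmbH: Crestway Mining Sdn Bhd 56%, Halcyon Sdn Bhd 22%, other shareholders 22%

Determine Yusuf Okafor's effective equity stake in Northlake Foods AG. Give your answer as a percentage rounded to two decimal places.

84.83%

Yusuf reaches Northlake along 3 paths.
Via Halcyon → Lumen: 89% × 38% × 10% = 3.382%.
Direct stake: 79% = 79%.
Via Halcyon → Ridgeback: 89% × 25% × 11% = 2.4475%.
Total: 3.382% + 79% + 2.4475% = 84.8295%.
Rounded: 84.83%.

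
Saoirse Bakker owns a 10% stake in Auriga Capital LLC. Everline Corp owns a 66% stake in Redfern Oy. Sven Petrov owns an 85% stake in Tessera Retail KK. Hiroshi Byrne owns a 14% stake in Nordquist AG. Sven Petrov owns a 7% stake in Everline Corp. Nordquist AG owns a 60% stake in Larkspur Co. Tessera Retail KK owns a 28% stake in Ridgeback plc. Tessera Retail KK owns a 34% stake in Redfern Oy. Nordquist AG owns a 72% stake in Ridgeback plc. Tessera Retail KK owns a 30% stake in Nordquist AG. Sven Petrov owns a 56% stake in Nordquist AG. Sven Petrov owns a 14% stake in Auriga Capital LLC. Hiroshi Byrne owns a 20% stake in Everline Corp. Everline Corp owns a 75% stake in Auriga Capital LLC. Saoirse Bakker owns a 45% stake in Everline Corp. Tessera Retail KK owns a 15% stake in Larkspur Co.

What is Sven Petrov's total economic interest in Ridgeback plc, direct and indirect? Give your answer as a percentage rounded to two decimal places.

Sven reaches Ridgeback along 3 paths.
Via Tessera: 85% × 28% = 23.8%.
Via Tessera → Nordquist: 85% × 30% × 72% = 18.36%.
Via Nordquist: 56% × 72% = 40.32%.
Total: 23.8% + 18.36% + 40.32% = 82.48%.

82.48%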